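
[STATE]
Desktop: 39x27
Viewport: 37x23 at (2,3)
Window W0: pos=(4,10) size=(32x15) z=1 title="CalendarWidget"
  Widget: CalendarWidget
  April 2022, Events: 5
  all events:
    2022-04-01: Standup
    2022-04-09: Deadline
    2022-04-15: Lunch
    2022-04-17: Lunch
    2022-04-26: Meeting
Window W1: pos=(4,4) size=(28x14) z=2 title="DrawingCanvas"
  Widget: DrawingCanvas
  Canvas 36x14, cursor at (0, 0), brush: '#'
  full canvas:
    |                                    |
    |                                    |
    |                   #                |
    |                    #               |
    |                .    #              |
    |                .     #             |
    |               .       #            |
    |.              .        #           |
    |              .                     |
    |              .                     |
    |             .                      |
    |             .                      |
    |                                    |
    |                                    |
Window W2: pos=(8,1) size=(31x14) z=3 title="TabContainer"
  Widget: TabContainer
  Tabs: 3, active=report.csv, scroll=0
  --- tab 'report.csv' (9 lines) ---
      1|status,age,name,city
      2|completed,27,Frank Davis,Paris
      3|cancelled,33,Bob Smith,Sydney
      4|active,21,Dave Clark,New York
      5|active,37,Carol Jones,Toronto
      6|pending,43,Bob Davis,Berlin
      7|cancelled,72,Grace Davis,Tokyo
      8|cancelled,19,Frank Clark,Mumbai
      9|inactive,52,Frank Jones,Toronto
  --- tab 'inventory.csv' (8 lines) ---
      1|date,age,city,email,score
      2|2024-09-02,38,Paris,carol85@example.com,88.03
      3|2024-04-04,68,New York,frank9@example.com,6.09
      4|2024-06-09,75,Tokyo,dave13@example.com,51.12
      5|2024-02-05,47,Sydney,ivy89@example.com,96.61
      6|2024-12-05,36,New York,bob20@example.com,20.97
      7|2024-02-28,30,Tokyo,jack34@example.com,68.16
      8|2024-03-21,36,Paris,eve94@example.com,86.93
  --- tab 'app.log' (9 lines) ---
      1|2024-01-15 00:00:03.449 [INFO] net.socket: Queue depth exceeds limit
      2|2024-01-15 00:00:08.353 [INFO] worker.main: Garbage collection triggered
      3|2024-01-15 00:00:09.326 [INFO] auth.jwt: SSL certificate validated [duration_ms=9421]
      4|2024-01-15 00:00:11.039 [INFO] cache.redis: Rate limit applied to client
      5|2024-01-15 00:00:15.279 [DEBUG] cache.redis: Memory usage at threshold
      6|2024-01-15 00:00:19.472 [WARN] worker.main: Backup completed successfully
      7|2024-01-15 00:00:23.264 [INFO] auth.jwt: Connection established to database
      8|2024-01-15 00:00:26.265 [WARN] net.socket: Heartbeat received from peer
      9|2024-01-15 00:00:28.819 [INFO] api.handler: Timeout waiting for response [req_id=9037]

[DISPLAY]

      ┠─────────────────────────────┨
  ┏━━━┃[report.csv]│ inventory.csv │┃
  ┃ Dr┃─────────────────────────────┃
  ┠───┃status,age,name,city         ┃
  ┃+  ┃completed,27,Frank Davis,Pari┃
  ┃   ┃cancelled,33,Bob Smith,Sydney┃
  ┃   ┃active,21,Dave Clark,New York┃
  ┃   ┃active,37,Carol Jones,Toronto┃
  ┃   ┃pending,43,Bob Davis,Berlin  ┃
  ┃   ┃cancelled,72,Grace Davis,Toky┃
  ┃   ┃cancelled,19,Frank Clark,Mumb┃
  ┃.  ┗━━━━━━━━━━━━━━━━━━━━━━━━━━━━━┛
  ┃              .           ┃   ┃   
  ┃              .           ┃   ┃   
  ┗━━━━━━━━━━━━━━━━━━━━━━━━━━┛   ┃   
  ┃18 19 20 21 22 23 24          ┃   
  ┃25 26* 27 28 29 30            ┃   
  ┃                              ┃   
  ┃                              ┃   
  ┃                              ┃   
  ┃                              ┃   
  ┗━━━━━━━━━━━━━━━━━━━━━━━━━━━━━━┛   
                                     


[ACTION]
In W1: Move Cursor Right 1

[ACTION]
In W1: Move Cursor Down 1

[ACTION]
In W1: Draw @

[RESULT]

      ┠─────────────────────────────┨
  ┏━━━┃[report.csv]│ inventory.csv │┃
  ┃ Dr┃─────────────────────────────┃
  ┠───┃status,age,name,city         ┃
  ┃   ┃completed,27,Frank Davis,Pari┃
  ┃ @ ┃cancelled,33,Bob Smith,Sydney┃
  ┃   ┃active,21,Dave Clark,New York┃
  ┃   ┃active,37,Carol Jones,Toronto┃
  ┃   ┃pending,43,Bob Davis,Berlin  ┃
  ┃   ┃cancelled,72,Grace Davis,Toky┃
  ┃   ┃cancelled,19,Frank Clark,Mumb┃
  ┃.  ┗━━━━━━━━━━━━━━━━━━━━━━━━━━━━━┛
  ┃              .           ┃   ┃   
  ┃              .           ┃   ┃   
  ┗━━━━━━━━━━━━━━━━━━━━━━━━━━┛   ┃   
  ┃18 19 20 21 22 23 24          ┃   
  ┃25 26* 27 28 29 30            ┃   
  ┃                              ┃   
  ┃                              ┃   
  ┃                              ┃   
  ┃                              ┃   
  ┗━━━━━━━━━━━━━━━━━━━━━━━━━━━━━━┛   
                                     


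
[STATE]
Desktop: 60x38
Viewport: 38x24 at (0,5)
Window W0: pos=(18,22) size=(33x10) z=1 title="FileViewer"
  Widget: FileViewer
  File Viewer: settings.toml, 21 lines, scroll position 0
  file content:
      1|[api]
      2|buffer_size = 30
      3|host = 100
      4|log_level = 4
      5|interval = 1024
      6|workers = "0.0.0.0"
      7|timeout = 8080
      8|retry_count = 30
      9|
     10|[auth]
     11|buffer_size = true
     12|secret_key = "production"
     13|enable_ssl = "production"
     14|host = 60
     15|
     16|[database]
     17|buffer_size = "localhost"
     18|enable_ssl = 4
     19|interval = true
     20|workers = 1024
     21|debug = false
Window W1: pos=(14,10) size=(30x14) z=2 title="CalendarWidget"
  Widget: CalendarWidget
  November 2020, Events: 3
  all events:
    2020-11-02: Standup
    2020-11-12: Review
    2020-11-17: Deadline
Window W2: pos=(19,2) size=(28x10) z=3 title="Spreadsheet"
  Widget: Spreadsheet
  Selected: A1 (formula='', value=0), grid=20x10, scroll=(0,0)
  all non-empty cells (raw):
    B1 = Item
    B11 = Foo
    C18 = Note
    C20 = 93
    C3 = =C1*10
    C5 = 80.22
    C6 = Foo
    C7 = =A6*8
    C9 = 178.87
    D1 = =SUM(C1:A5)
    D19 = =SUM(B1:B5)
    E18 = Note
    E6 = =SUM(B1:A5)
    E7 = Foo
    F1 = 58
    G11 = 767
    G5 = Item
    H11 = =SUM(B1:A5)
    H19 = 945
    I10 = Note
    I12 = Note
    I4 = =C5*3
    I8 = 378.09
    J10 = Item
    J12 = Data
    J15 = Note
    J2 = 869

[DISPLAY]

                   ┃A1:               
                   ┃       A       B  
                   ┃------------------
                   ┃  1      [0]Item  
                   ┃  2        0      
              ┏━━━━┃  3        0      
              ┃ Cal┗━━━━━━━━━━━━━━━━━━
              ┠───────────────────────
              ┃       November 2020   
              ┃Mo Tu We Th Fr Sa Su   
              ┃                   1   
              ┃ 2*  3  4  5  6  7  8  
              ┃ 9 10 11 12* 13 14 15  
              ┃16 17* 18 19 20 21 22  
              ┃23 24 25 26 27 28 29   
              ┃30                     
              ┃                       
              ┃                       
              ┗━━━━━━━━━━━━━━━━━━━━━━━
                  ┠───────────────────
                  ┃[api]              
                  ┃buffer_size = 30   
                  ┃host = 100         
                  ┃log_level = 4      


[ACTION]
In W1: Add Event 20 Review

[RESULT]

                   ┃A1:               
                   ┃       A       B  
                   ┃------------------
                   ┃  1      [0]Item  
                   ┃  2        0      
              ┏━━━━┃  3        0      
              ┃ Cal┗━━━━━━━━━━━━━━━━━━
              ┠───────────────────────
              ┃       November 2020   
              ┃Mo Tu We Th Fr Sa Su   
              ┃                   1   
              ┃ 2*  3  4  5  6  7  8  
              ┃ 9 10 11 12* 13 14 15  
              ┃16 17* 18 19 20* 21 22 
              ┃23 24 25 26 27 28 29   
              ┃30                     
              ┃                       
              ┃                       
              ┗━━━━━━━━━━━━━━━━━━━━━━━
                  ┠───────────────────
                  ┃[api]              
                  ┃buffer_size = 30   
                  ┃host = 100         
                  ┃log_level = 4      


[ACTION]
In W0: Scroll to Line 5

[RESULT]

                   ┃A1:               
                   ┃       A       B  
                   ┃------------------
                   ┃  1      [0]Item  
                   ┃  2        0      
              ┏━━━━┃  3        0      
              ┃ Cal┗━━━━━━━━━━━━━━━━━━
              ┠───────────────────────
              ┃       November 2020   
              ┃Mo Tu We Th Fr Sa Su   
              ┃                   1   
              ┃ 2*  3  4  5  6  7  8  
              ┃ 9 10 11 12* 13 14 15  
              ┃16 17* 18 19 20* 21 22 
              ┃23 24 25 26 27 28 29   
              ┃30                     
              ┃                       
              ┃                       
              ┗━━━━━━━━━━━━━━━━━━━━━━━
                  ┠───────────────────
                  ┃interval = 1024    
                  ┃workers = "0.0.0.0"
                  ┃timeout = 8080     
                  ┃retry_count = 30   


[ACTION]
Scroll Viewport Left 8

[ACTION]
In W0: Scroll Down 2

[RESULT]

                   ┃A1:               
                   ┃       A       B  
                   ┃------------------
                   ┃  1      [0]Item  
                   ┃  2        0      
              ┏━━━━┃  3        0      
              ┃ Cal┗━━━━━━━━━━━━━━━━━━
              ┠───────────────────────
              ┃       November 2020   
              ┃Mo Tu We Th Fr Sa Su   
              ┃                   1   
              ┃ 2*  3  4  5  6  7  8  
              ┃ 9 10 11 12* 13 14 15  
              ┃16 17* 18 19 20* 21 22 
              ┃23 24 25 26 27 28 29   
              ┃30                     
              ┃                       
              ┃                       
              ┗━━━━━━━━━━━━━━━━━━━━━━━
                  ┠───────────────────
                  ┃timeout = 8080     
                  ┃retry_count = 30   
                  ┃                   
                  ┃[auth]             


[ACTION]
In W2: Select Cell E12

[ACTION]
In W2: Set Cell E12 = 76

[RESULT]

                   ┃E12: 76           
                   ┃       A       B  
                   ┃------------------
                   ┃  1        0Item  
                   ┃  2        0      
              ┏━━━━┃  3        0      
              ┃ Cal┗━━━━━━━━━━━━━━━━━━
              ┠───────────────────────
              ┃       November 2020   
              ┃Mo Tu We Th Fr Sa Su   
              ┃                   1   
              ┃ 2*  3  4  5  6  7  8  
              ┃ 9 10 11 12* 13 14 15  
              ┃16 17* 18 19 20* 21 22 
              ┃23 24 25 26 27 28 29   
              ┃30                     
              ┃                       
              ┃                       
              ┗━━━━━━━━━━━━━━━━━━━━━━━
                  ┠───────────────────
                  ┃timeout = 8080     
                  ┃retry_count = 30   
                  ┃                   
                  ┃[auth]             


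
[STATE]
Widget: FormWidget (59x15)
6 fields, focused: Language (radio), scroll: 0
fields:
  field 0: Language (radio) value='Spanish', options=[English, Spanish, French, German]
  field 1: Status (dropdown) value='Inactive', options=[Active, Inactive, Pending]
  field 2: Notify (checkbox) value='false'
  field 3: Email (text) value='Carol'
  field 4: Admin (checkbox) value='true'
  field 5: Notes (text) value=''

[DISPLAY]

> Language:   ( ) English  (●) Spanish  ( ) French  ( ) Ger
  Status:     [Inactive                                  ▼]
  Notify:     [ ]                                          
  Email:      [Carol                                      ]
  Admin:      [x]                                          
  Notes:      [                                           ]
                                                           
                                                           
                                                           
                                                           
                                                           
                                                           
                                                           
                                                           
                                                           


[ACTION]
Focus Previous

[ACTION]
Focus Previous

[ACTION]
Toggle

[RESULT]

  Language:   ( ) English  (●) Spanish  ( ) French  ( ) Ger
  Status:     [Inactive                                  ▼]
  Notify:     [ ]                                          
  Email:      [Carol                                      ]
> Admin:      [ ]                                          
  Notes:      [                                           ]
                                                           
                                                           
                                                           
                                                           
                                                           
                                                           
                                                           
                                                           
                                                           


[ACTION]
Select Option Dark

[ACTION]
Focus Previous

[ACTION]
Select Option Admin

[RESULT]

  Language:   ( ) English  (●) Spanish  ( ) French  ( ) Ger
  Status:     [Inactive                                  ▼]
  Notify:     [ ]                                          
> Email:      [Carol                                      ]
  Admin:      [ ]                                          
  Notes:      [                                           ]
                                                           
                                                           
                                                           
                                                           
                                                           
                                                           
                                                           
                                                           
                                                           


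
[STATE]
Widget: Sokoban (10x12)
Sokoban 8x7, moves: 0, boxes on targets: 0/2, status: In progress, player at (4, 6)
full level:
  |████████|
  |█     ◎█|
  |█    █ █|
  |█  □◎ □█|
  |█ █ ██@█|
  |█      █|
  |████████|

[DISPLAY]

████████  
█     ◎█  
█    █ █  
█  □◎ □█  
█ █ ██@█  
█      █  
████████  
Moves: 0  
          
          
          
          


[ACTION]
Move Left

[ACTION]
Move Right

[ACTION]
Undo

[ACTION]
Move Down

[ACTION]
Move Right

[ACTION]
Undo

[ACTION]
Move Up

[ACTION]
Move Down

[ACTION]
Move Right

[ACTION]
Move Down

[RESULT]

████████  
█     ◎█  
█    █□█  
█  □◎  █  
█ █ ██ █  
█     @█  
████████  
Moves: 3  
          
          
          
          


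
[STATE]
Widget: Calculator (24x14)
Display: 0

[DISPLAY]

                       0
┌───┬───┬───┬───┐       
│ 7 │ 8 │ 9 │ ÷ │       
├───┼───┼───┼───┤       
│ 4 │ 5 │ 6 │ × │       
├───┼───┼───┼───┤       
│ 1 │ 2 │ 3 │ - │       
├───┼───┼───┼───┤       
│ 0 │ . │ = │ + │       
├───┼───┼───┼───┤       
│ C │ MC│ MR│ M+│       
└───┴───┴───┴───┘       
                        
                        


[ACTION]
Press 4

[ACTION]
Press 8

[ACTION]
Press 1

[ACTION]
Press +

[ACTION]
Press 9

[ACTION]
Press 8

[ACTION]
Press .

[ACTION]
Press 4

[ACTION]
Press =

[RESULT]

                   579.4
┌───┬───┬───┬───┐       
│ 7 │ 8 │ 9 │ ÷ │       
├───┼───┼───┼───┤       
│ 4 │ 5 │ 6 │ × │       
├───┼───┼───┼───┤       
│ 1 │ 2 │ 3 │ - │       
├───┼───┼───┼───┤       
│ 0 │ . │ = │ + │       
├───┼───┼───┼───┤       
│ C │ MC│ MR│ M+│       
└───┴───┴───┴───┘       
                        
                        


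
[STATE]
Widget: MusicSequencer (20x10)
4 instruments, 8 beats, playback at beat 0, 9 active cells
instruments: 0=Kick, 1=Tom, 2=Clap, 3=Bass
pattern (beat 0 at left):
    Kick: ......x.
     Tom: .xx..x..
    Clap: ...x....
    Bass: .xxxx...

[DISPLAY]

     ▼1234567       
 Kick······█·       
  Tom·██··█··       
 Clap···█····       
 Bass·████···       
                    
                    
                    
                    
                    


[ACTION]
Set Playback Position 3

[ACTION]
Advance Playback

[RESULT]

     0123▼567       
 Kick······█·       
  Tom·██··█··       
 Clap···█····       
 Bass·████···       
                    
                    
                    
                    
                    


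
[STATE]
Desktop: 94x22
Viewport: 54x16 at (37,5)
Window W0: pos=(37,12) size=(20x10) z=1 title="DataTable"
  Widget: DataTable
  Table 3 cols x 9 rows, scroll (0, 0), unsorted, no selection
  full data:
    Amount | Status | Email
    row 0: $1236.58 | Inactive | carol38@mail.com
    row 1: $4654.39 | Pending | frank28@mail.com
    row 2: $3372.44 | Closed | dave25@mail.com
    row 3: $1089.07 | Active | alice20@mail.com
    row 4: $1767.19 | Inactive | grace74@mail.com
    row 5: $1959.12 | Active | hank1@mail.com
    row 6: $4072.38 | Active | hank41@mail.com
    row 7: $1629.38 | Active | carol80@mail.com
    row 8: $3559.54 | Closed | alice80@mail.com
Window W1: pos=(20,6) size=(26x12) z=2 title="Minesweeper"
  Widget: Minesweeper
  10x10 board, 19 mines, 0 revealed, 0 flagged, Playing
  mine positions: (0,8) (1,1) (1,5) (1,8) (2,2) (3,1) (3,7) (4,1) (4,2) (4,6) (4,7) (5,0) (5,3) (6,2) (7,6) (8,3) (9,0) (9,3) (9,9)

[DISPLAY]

                                                      
━━━━━━━━┓                                             
        ┃                                             
────────┨                                             
        ┃                                             
        ┃                                             
        ┃                                             
        ┃━━━━━━━━━━┓                                  
        ┃le        ┃                                  
        ┃──────────┨                                  
        ┃│Status  │┃                                  
        ┃┼────────┼┃                                  
━━━━━━━━┛│Inactive│┃                                  
┃$4654.39│Pending │┃                                  
┃$3372.44│Closed  │┃                                  
┃$1089.07│Active  │┃                                  


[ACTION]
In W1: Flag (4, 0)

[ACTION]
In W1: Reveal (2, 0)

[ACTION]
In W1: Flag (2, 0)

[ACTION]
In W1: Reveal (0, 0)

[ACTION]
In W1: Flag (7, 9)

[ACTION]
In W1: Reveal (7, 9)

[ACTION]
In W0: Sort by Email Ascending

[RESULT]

                                                      
━━━━━━━━┓                                             
        ┃                                             
────────┨                                             
        ┃                                             
        ┃                                             
        ┃                                             
        ┃━━━━━━━━━━┓                                  
        ┃le        ┃                                  
        ┃──────────┨                                  
        ┃│Status  │┃                                  
        ┃┼────────┼┃                                  
━━━━━━━━┛│Active  │┃                                  
┃$3559.54│Closed  │┃                                  
┃$1236.58│Inactive│┃                                  
┃$1629.38│Active  │┃                                  


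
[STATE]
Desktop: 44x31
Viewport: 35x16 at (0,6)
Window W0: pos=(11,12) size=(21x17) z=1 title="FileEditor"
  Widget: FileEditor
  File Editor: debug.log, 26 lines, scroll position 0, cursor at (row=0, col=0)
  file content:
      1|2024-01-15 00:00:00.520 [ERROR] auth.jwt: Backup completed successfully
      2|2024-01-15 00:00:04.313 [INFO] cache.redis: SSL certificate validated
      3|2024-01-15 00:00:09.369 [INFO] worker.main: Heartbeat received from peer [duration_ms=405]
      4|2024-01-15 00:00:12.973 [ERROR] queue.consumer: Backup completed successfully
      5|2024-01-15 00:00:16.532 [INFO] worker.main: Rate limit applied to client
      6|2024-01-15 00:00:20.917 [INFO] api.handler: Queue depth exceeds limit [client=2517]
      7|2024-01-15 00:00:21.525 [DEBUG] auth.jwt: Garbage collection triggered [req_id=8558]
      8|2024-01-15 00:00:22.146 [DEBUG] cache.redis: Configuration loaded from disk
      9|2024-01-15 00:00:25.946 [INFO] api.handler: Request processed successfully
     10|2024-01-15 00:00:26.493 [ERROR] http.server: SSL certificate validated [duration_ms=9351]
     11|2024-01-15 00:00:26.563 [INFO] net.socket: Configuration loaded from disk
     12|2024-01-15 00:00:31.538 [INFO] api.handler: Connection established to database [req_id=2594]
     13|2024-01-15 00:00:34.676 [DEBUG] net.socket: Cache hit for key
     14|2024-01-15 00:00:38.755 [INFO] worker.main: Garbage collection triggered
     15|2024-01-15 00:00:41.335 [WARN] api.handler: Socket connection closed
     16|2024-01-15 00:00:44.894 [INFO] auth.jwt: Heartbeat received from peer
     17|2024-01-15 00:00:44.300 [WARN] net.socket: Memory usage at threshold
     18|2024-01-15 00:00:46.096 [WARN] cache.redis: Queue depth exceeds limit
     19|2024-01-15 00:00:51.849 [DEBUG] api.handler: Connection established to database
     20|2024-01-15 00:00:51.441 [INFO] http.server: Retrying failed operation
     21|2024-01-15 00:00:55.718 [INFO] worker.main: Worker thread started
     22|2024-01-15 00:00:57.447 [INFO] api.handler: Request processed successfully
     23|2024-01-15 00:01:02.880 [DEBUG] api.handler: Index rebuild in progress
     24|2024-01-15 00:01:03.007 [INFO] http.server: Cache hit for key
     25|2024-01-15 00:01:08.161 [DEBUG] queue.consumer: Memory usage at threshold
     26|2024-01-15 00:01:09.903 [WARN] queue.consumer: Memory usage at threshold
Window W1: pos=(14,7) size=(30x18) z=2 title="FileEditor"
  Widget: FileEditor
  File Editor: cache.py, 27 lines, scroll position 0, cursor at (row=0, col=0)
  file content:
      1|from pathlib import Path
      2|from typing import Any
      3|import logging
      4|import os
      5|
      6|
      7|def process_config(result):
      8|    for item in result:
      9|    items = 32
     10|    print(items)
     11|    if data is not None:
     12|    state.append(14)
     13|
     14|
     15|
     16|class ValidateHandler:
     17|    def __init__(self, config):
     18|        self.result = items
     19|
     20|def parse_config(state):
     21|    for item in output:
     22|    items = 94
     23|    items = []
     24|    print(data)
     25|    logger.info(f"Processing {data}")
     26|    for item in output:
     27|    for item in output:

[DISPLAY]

                                   
              ┏━━━━━━━━━━━━━━━━━━━━
              ┃ FileEditor         
              ┠────────────────────
              ┃█rom pathlib import 
              ┃from typing import A
           ┏━━┃import logging      
           ┃ F┃import os           
           ┠──┃                    
           ┃█0┃                    
           ┃20┃def process_config(r
           ┃20┃    for item in resu
           ┃20┃    items = 32      
           ┃20┃    print(items)    
           ┃20┃    if data is not N
           ┃20┃    state.append(14)


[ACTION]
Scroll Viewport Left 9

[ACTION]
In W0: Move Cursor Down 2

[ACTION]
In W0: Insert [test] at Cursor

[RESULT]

                                   
              ┏━━━━━━━━━━━━━━━━━━━━
              ┃ FileEditor         
              ┠────────────────────
              ┃█rom pathlib import 
              ┃from typing import A
           ┏━━┃import logging      
           ┃ F┃import os           
           ┠──┃                    
           ┃20┃                    
           ┃20┃def process_config(r
           ┃te┃    for item in resu
           ┃20┃    items = 32      
           ┃20┃    print(items)    
           ┃20┃    if data is not N
           ┃20┃    state.append(14)


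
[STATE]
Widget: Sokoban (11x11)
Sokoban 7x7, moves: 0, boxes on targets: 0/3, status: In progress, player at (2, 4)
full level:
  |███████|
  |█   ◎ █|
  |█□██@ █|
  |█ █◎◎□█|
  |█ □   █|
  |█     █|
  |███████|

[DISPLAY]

███████    
█   ◎ █    
█□██@ █    
█ █◎◎□█    
█ □   █    
█     █    
███████    
Moves: 0  0
           
           
           


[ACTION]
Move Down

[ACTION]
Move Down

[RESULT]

███████    
█   ◎ █    
█□██  █    
█ █◎◎□█    
█ □ @ █    
█     █    
███████    
Moves: 2  0
           
           
           


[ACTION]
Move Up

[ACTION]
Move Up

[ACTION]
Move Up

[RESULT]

███████    
█   + █    
█□██  █    
█ █◎◎□█    
█ □   █    
█     █    
███████    
Moves: 5  0
           
           
           


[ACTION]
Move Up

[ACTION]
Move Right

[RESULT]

███████    
█   ◎@█    
█□██  █    
█ █◎◎□█    
█ □   █    
█     █    
███████    
Moves: 6  0
           
           
           


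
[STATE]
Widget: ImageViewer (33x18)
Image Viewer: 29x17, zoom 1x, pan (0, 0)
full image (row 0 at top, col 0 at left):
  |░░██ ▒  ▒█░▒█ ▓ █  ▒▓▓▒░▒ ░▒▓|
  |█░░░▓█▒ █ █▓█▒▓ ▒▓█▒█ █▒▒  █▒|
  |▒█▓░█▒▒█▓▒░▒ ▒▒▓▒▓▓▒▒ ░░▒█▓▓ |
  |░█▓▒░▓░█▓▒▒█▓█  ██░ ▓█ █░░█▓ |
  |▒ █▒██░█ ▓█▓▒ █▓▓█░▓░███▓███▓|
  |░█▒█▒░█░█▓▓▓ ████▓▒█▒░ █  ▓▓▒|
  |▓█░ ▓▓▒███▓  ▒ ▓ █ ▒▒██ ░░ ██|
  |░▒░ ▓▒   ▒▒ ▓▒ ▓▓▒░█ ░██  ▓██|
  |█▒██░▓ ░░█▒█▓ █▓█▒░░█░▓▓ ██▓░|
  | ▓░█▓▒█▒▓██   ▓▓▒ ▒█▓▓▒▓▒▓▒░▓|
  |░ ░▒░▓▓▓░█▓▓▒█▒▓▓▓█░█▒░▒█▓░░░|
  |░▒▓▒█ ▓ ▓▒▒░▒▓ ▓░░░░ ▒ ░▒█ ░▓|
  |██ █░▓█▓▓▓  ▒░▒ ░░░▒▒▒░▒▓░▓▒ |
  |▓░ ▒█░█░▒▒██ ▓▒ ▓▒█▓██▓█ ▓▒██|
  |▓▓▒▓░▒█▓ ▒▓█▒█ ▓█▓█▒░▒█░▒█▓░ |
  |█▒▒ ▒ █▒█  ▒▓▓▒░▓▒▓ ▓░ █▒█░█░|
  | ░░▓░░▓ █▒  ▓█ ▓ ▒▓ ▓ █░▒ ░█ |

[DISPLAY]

░░██ ▒  ▒█░▒█ ▓ █  ▒▓▓▒░▒ ░▒▓    
█░░░▓█▒ █ █▓█▒▓ ▒▓█▒█ █▒▒  █▒    
▒█▓░█▒▒█▓▒░▒ ▒▒▓▒▓▓▒▒ ░░▒█▓▓     
░█▓▒░▓░█▓▒▒█▓█  ██░ ▓█ █░░█▓     
▒ █▒██░█ ▓█▓▒ █▓▓█░▓░███▓███▓    
░█▒█▒░█░█▓▓▓ ████▓▒█▒░ █  ▓▓▒    
▓█░ ▓▓▒███▓  ▒ ▓ █ ▒▒██ ░░ ██    
░▒░ ▓▒   ▒▒ ▓▒ ▓▓▒░█ ░██  ▓██    
█▒██░▓ ░░█▒█▓ █▓█▒░░█░▓▓ ██▓░    
 ▓░█▓▒█▒▓██   ▓▓▒ ▒█▓▓▒▓▒▓▒░▓    
░ ░▒░▓▓▓░█▓▓▒█▒▓▓▓█░█▒░▒█▓░░░    
░▒▓▒█ ▓ ▓▒▒░▒▓ ▓░░░░ ▒ ░▒█ ░▓    
██ █░▓█▓▓▓  ▒░▒ ░░░▒▒▒░▒▓░▓▒     
▓░ ▒█░█░▒▒██ ▓▒ ▓▒█▓██▓█ ▓▒██    
▓▓▒▓░▒█▓ ▒▓█▒█ ▓█▓█▒░▒█░▒█▓░     
█▒▒ ▒ █▒█  ▒▓▓▒░▓▒▓ ▓░ █▒█░█░    
 ░░▓░░▓ █▒  ▓█ ▓ ▒▓ ▓ █░▒ ░█     
                                 


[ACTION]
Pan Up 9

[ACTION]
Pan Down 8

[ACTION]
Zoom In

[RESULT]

▒▒  ██▒▒████░░██  ▓▓██▓▓▒▒  ██▓▓▓
▒▒  ██▒▒████░░██  ▓▓██▓▓▒▒  ██▓▓▓
░░██▒▒██▒▒░░██░░██▓▓▓▓▓▓  ███████
░░██▒▒██▒▒░░██░░██▓▓▓▓▓▓  ███████
▓▓██░░  ▓▓▓▓▒▒██████▓▓    ▒▒  ▓▓ 
▓▓██░░  ▓▓▓▓▒▒██████▓▓    ▒▒  ▓▓ 
░░▒▒░░  ▓▓▒▒      ▒▒▒▒  ▓▓▒▒  ▓▓▓
░░▒▒░░  ▓▓▒▒      ▒▒▒▒  ▓▓▒▒  ▓▓▓
██▒▒████░░▓▓  ░░░░██▒▒██▓▓  ██▓▓█
██▒▒████░░▓▓  ░░░░██▒▒██▓▓  ██▓▓█
  ▓▓░░██▓▓▒▒██▒▒▓▓████      ▓▓▓▓▒
  ▓▓░░██▓▓▒▒██▒▒▓▓████      ▓▓▓▓▒
░░  ░░▒▒░░▓▓▓▓▓▓░░██▓▓▓▓▒▒██▒▒▓▓▓
░░  ░░▒▒░░▓▓▓▓▓▓░░██▓▓▓▓▒▒██▒▒▓▓▓
░░▒▒▓▓▒▒██  ▓▓  ▓▓▒▒▒▒░░▒▒▓▓  ▓▓░
░░▒▒▓▓▒▒██  ▓▓  ▓▓▒▒▒▒░░▒▒▓▓  ▓▓░
████  ██░░▓▓██▓▓▓▓▓▓    ▒▒░░▒▒  ░
████  ██░░▓▓██▓▓▓▓▓▓    ▒▒░░▒▒  ░


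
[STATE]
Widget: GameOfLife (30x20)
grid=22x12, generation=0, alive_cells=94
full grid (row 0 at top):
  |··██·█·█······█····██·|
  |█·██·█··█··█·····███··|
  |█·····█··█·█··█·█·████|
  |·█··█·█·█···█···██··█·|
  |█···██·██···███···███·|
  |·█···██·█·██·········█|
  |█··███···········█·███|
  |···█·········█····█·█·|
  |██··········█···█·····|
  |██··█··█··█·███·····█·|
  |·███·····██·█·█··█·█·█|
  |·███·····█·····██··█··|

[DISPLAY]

Gen: 0                        
··██·█·█······█····██·        
█·██·█··█··█·····███··        
█·····█··█·█··█·█·████        
·█··█·█·█···█···██··█·        
█···██·██···███···███·        
·█···██·█·██·········█        
█··███···········█·███        
···█·········█····█·█·        
██··········█···█·····        
██··█··█··█·███·····█·        
·███·····██·█·█··█·█·█        
·███·····█·····██··█··        
                              
                              
                              
                              
                              
                              
                              


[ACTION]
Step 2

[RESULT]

Gen: 2                        
·█·██·██············█·        
·····█··█·█····█·····█        
█·····█·····███··█····        
····█·········█·█·██·█        
···███········█··█████        
█··█·█·███·█·█···█···█        
············█····███·█        
█···█············█···█        
█·········███·██··██·█        
·███····█···█·█···█·█·        
··███···█·····█·█·█·█·        
········█·██···██·█···        
                              
                              
                              
                              
                              
                              
                              


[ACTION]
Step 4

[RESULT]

Gen: 6                        
··············██······        
····██·······█···█····        
···█··█·······█··█····        
··█···█········██···█·        
···················█··        
········█·············        
·····██·█·············        
······██······██······        
█████········████···██        
█····█·██·█·█···█····█        
·██·█··██·█████···█·██        
···██··███···███····█·        
                              
                              
                              
                              
                              
                              
                              


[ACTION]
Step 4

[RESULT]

Gen: 10                       
····█·········█·█·····        
···█·█·······█··█·····        
··············█··█····        
··············███·····        
····███········██·····        
···█···█··············        
········█·············        
██·█··████············        
███······█·······██·█·        
█·█····█·······██···█·        
█··█···█··█·······█···        
·█·█······█···········        
                              
                              
                              
                              
                              
                              
                              


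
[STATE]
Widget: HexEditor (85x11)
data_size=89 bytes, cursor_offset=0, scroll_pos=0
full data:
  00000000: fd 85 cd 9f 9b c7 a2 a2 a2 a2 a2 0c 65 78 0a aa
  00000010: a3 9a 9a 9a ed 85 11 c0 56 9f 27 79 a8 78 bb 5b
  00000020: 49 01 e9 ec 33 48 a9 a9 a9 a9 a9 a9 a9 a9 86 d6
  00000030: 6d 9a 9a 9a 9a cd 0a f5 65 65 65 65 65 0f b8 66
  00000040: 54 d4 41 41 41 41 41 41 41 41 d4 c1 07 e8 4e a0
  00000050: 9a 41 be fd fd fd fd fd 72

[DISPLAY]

00000000  FD 85 cd 9f 9b c7 a2 a2  a2 a2 a2 0c 65 78 0a aa  |............ex..|       
00000010  a3 9a 9a 9a ed 85 11 c0  56 9f 27 79 a8 78 bb 5b  |........V.'y.x.[|       
00000020  49 01 e9 ec 33 48 a9 a9  a9 a9 a9 a9 a9 a9 86 d6  |I...3H..........|       
00000030  6d 9a 9a 9a 9a cd 0a f5  65 65 65 65 65 0f b8 66  |m.......eeeee..f|       
00000040  54 d4 41 41 41 41 41 41  41 41 d4 c1 07 e8 4e a0  |T.AAAAAAAA....N.|       
00000050  9a 41 be fd fd fd fd fd  72                       |.A......r       |       
                                                                                     
                                                                                     
                                                                                     
                                                                                     
                                                                                     


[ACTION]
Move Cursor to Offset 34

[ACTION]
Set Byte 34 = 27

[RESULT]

00000000  fd 85 cd 9f 9b c7 a2 a2  a2 a2 a2 0c 65 78 0a aa  |............ex..|       
00000010  a3 9a 9a 9a ed 85 11 c0  56 9f 27 79 a8 78 bb 5b  |........V.'y.x.[|       
00000020  49 01 27 ec 33 48 a9 a9  a9 a9 a9 a9 a9 a9 86 d6  |I.'.3H..........|       
00000030  6d 9a 9a 9a 9a cd 0a f5  65 65 65 65 65 0f b8 66  |m.......eeeee..f|       
00000040  54 d4 41 41 41 41 41 41  41 41 d4 c1 07 e8 4e a0  |T.AAAAAAAA....N.|       
00000050  9a 41 be fd fd fd fd fd  72                       |.A......r       |       
                                                                                     
                                                                                     
                                                                                     
                                                                                     
                                                                                     


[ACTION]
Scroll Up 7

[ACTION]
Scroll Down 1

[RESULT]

00000010  a3 9a 9a 9a ed 85 11 c0  56 9f 27 79 a8 78 bb 5b  |........V.'y.x.[|       
00000020  49 01 27 ec 33 48 a9 a9  a9 a9 a9 a9 a9 a9 86 d6  |I.'.3H..........|       
00000030  6d 9a 9a 9a 9a cd 0a f5  65 65 65 65 65 0f b8 66  |m.......eeeee..f|       
00000040  54 d4 41 41 41 41 41 41  41 41 d4 c1 07 e8 4e a0  |T.AAAAAAAA....N.|       
00000050  9a 41 be fd fd fd fd fd  72                       |.A......r       |       
                                                                                     
                                                                                     
                                                                                     
                                                                                     
                                                                                     
                                                                                     


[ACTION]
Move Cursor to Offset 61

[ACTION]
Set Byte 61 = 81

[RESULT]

00000010  a3 9a 9a 9a ed 85 11 c0  56 9f 27 79 a8 78 bb 5b  |........V.'y.x.[|       
00000020  49 01 27 ec 33 48 a9 a9  a9 a9 a9 a9 a9 a9 86 d6  |I.'.3H..........|       
00000030  6d 9a 9a 9a 9a cd 0a f5  65 65 65 65 65 81 b8 66  |m.......eeeee..f|       
00000040  54 d4 41 41 41 41 41 41  41 41 d4 c1 07 e8 4e a0  |T.AAAAAAAA....N.|       
00000050  9a 41 be fd fd fd fd fd  72                       |.A......r       |       
                                                                                     
                                                                                     
                                                                                     
                                                                                     
                                                                                     
                                                                                     
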